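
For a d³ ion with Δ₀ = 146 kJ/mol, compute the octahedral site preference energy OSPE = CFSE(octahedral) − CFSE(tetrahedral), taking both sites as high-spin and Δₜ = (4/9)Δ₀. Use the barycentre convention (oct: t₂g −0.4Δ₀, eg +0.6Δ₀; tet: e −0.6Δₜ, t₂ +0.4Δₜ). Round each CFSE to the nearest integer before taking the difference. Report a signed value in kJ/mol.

Octahedral high-spin t2g^3 e_g^0: CFSE = -1.2 × 146 = -175 kJ/mol.
Tetrahedral: e^2 t2^1, CFSE = 2(−0.6) + 1(+0.4) = -0.8Δₜ = -0.8 × (4/9) × 146 = -52 kJ/mol.
Subtracting, OSPE = -175 − (-52) = -123 kJ/mol.

-123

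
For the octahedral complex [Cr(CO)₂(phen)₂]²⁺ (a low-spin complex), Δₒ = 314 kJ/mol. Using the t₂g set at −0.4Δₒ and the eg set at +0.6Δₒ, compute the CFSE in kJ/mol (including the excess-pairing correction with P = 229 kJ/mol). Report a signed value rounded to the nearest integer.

-273

Ligand charges: 2×(+0) from CO and 2×(+0) from phen sum to +0; with overall charge +2, Cr is +2.
Cr is in group 6, so Cr²⁺ is d⁴ (6 − 2 = 4).
Electron filling gives t₂g⁴ eg⁰.
Orbital CFSE = 4(-0.4) + 0(0.6) = -1.6Δₒ = -1.6 × 314 = -502 kJ/mol.
High-spin d⁴ would be t₂g³ eg¹ with 0 pairs; low-spin has 1, so 1 excess pair costs +1P = +229 kJ/mol.
Net CFSE = -502 + 229 = -273 kJ/mol.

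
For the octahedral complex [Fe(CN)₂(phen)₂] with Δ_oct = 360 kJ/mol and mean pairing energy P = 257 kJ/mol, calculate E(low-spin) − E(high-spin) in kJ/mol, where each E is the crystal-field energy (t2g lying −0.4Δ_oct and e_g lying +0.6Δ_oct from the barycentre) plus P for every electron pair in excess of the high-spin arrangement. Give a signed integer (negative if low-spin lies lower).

Ligand charges: 2×(-1) from CN⁻ and 2×(+0) from phen sum to -2; with overall charge +0, Fe is +2.
Group 8 minus oxidation state +2 gives a d⁶ configuration for Fe²⁺.
In the high-spin limit (t2g^4 e_g^2) the orbital term is -0.4Δ_oct = -144 kJ/mol, with no excess pairing.
Low-spin: t2g^6 e_g^0, orbital CFSE = -2.4Δ_oct = -864 kJ/mol; plus 2 excess pairs × P = +514 kJ/mol; total -350 kJ/mol.
Thus E(LS) − E(HS) = -206 kJ/mol.

-206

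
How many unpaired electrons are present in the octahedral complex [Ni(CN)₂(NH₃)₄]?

Ligand charges: 2×(-1) from CN⁻ and 4×(+0) from NH₃ sum to -2; with overall charge +0, Ni is +2.
Group 10 minus oxidation state +2 gives a d⁸ configuration for Ni²⁺.
Configuration: t2g^6 e_g^2, giving 2 unpaired electrons.

2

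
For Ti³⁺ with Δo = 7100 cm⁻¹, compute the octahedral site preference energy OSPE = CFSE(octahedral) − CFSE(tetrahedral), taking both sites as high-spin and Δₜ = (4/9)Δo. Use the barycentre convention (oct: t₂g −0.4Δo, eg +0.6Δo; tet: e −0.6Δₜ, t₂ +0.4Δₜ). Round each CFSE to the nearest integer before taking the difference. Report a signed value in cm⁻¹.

Ti sits in group 4; removing 3 electrons leaves Ti³⁺ with 4 − 3 = 1 d electrons.
Octahedral (high-spin): t₂g¹ eg⁰, CFSE = 1(−0.4) + 0(+0.6) = -0.4Δo = -0.4 × 7100 = -2840 cm⁻¹.
Tetrahedral e¹ t₂⁰ gives -0.6Δₜ = -0.6 × (4/9) × 7100 = -1893 cm⁻¹.
OSPE = -2840 − (-1893) = -947 cm⁻¹.

-947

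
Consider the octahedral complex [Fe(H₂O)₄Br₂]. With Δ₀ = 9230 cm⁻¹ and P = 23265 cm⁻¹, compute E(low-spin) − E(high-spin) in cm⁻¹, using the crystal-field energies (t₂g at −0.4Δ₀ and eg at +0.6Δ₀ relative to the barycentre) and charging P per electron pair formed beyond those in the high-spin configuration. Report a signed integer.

28070

Ligand charges: 4×(+0) from H₂O and 2×(-1) from Br⁻ sum to -2; with overall charge +0, Fe is +2.
Fe sits in group 8; removing 2 electrons leaves Fe²⁺ with 8 − 2 = 6 d electrons.
High-spin d⁶ fills as t₂g⁴ eg² with CFSE 4(−0.4) + 2(+0.6) = -0.4Δ₀ = -3692 cm⁻¹.
Low-spin t₂g⁶ eg⁰ gives -2.4Δ₀ = -22152 cm⁻¹, but forming 2 extra pairs costs 2P = 46530 cm⁻¹, so E(LS) = -22152 + 46530 = 24378 cm⁻¹.
Thus E(LS) − E(HS) = 28070 cm⁻¹.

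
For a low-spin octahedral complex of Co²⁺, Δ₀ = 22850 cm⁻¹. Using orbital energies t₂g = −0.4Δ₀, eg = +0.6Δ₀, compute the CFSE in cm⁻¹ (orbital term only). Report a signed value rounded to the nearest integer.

Group 9 minus oxidation state +2 gives a d⁷ configuration for Co²⁺.
Electron filling gives t₂g⁶ eg¹.
Orbital CFSE = 6(-0.4) + 1(0.6) = -1.8Δ₀ = -1.8 × 22850 = -41130 cm⁻¹.

-41130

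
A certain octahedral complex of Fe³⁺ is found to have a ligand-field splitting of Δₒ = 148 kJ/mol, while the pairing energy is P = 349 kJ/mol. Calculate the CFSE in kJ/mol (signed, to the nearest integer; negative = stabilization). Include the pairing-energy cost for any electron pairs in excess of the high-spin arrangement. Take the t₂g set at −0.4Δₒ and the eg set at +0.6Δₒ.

Group 8 minus oxidation state +3 gives a d⁵ configuration for Fe³⁺.
With Δₒ < P the complex is high-spin.
Filling d⁵ accordingly: t₂g³ eg².
Orbital CFSE = 0.0Δₒ = 0.0 × 148 = 0 kJ/mol.
High-spin has no excess pairs, so no pairing correction applies.

0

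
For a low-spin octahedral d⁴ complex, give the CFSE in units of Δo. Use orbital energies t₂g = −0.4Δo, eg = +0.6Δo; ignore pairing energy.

-1.6 Δo

Configuration: t₂g⁴ eg⁰.
CFSE = 4(-0.4Δo) + 0(0.6Δo) = -1.6Δo + 0.0Δo = -1.6Δo.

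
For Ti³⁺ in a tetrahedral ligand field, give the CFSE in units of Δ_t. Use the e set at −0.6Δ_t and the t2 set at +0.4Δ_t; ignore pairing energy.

-0.6 Δ_t

Ti³⁺: group 4, so d-count = 4 − 3 = 1.
Tetrahedral fields are weak (Δₜ ≈ 4/9 Δₒ), so electrons fill high-spin.
Configuration: e^1 t2^0.
CFSE = 1(-0.6Δ_t) + 0(0.4Δ_t) = -0.6Δ_t + 0.0Δ_t = -0.6Δ_t.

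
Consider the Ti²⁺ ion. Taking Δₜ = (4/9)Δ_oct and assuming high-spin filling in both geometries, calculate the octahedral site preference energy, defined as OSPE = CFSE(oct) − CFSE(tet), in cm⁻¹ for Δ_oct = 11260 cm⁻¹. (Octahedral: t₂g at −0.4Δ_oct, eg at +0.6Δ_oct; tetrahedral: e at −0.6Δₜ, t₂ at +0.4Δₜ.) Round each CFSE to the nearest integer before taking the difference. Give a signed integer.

-3003

Ti²⁺: group 4, so d-count = 4 − 2 = 2.
In an octahedral site d² (HS) is t₂g² eg⁰, giving CFSE(oct) = -0.8Δ_oct = -9008 cm⁻¹.
Tetrahedral: e² t₂⁰, CFSE = 2(−0.6) + 0(+0.4) = -1.2Δₜ = -1.2 × (4/9) × 11260 = -6005 cm⁻¹.
OSPE = -9008 − (-6005) = -3003 cm⁻¹.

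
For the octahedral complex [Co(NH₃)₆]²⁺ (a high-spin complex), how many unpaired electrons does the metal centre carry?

3

NH₃ is neutral, so the +2 overall charge sits on Co: oxidation state +2.
Group 9 minus oxidation state +2 gives a d⁷ configuration for Co²⁺.
Configuration: t2g^5 e_g^2, giving 3 unpaired electrons.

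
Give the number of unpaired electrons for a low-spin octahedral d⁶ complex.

Configuration: t2g^6 e_g^0, giving 0 unpaired electrons.

0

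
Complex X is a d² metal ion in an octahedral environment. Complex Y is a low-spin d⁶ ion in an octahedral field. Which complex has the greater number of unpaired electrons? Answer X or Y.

X

X: t₂g² eg⁰ → 2 unpaired.
Y: t₂g⁶ eg⁰ → 0 unpaired.
So X has more unpaired electrons.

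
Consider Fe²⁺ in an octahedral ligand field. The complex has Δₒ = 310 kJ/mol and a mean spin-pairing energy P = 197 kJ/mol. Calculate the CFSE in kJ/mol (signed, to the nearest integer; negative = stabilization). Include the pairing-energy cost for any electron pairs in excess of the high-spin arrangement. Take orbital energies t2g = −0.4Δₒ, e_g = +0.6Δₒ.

Group 8 minus oxidation state +2 gives a d⁶ configuration for Fe²⁺.
Since Δₒ = 310 kJ/mol > P = 197 kJ/mol, the complex adopts the low-spin configuration.
Filling d⁶ accordingly: t2g^6 e_g^0.
Orbital CFSE = -2.4Δₒ = -2.4 × 310 = -744 kJ/mol.
Excess pairs vs high-spin: 3 − 1 = 2; pairing cost = +394 kJ/mol.
Net CFSE = -744 + 394 = -350 kJ/mol.

-350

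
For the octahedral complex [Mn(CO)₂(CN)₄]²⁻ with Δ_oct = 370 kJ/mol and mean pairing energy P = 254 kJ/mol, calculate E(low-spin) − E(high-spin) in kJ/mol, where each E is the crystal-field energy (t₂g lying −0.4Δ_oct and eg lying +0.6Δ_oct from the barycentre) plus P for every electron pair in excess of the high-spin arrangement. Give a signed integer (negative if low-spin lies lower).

Ligand charges: 2×(+0) from CO and 4×(-1) from CN⁻ sum to -4; with overall charge -2, Mn is +2.
Mn²⁺: group 7, so d-count = 7 − 2 = 5.
High-spin: t₂g³ eg², CFSE = 0.0Δ_oct = 0 kJ/mol.
Low-spin: t₂g⁵ eg⁰, orbital CFSE = -2.0Δ_oct = -740 kJ/mol; plus 2 excess pairs × P = +508 kJ/mol; total -232 kJ/mol.
E(LS) − E(HS) = -232 − (0) = -232 kJ/mol.

-232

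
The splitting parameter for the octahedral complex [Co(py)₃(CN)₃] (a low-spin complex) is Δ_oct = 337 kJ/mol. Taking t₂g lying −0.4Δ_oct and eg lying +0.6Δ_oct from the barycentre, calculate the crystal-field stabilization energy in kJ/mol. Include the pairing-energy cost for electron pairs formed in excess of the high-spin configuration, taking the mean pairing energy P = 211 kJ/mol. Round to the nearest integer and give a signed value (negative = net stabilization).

Ligand charges: 3×(+0) from py and 3×(-1) from CN⁻ sum to -3; with overall charge +0, Co is +3.
Co sits in group 9; removing 3 electrons leaves Co³⁺ with 9 − 3 = 6 d electrons.
Configuration: t₂g⁶ eg⁰.
CFSE(orbital) = 6×(-0.4Δ_oct) + 0×(0.6Δ_oct) = -2.4Δ_oct; with Δ_oct = 337 kJ/mol that is -809 kJ/mol.
Relative to high-spin t₂g⁴ eg² (1 paired), the low-spin configuration has 2 additional pairs, contributing +2 × 211 = +422 kJ/mol.
Net CFSE = -809 + 422 = -387 kJ/mol.

-387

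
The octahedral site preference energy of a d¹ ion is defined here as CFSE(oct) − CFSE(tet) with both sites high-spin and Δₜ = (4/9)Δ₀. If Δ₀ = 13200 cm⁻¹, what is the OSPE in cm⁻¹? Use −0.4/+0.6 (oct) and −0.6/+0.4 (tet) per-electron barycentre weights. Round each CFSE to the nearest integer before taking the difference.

In an octahedral site d¹ (HS) is t2g^1 e_g^0, giving CFSE(oct) = -0.4Δ₀ = -5280 cm⁻¹.
In a tetrahedral site the filling is e^1 t2^0: CFSE(tet) = -0.6Δₜ = -0.6 × (4/9)(13200) = -3520 cm⁻¹.
Subtracting, OSPE = -5280 − (-3520) = -1760 cm⁻¹.

-1760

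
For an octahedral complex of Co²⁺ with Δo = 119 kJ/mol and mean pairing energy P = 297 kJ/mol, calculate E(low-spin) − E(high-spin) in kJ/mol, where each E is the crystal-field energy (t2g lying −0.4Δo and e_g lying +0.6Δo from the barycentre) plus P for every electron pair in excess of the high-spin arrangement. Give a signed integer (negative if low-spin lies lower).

178

Group 9 minus oxidation state +2 gives a d⁷ configuration for Co²⁺.
High-spin: t2g^5 e_g^2, CFSE = -0.8Δo = -95 kJ/mol.
Low-spin: t2g^6 e_g^1, orbital CFSE = -1.8Δo = -214 kJ/mol; plus 1 excess pair × P = +297 kJ/mol; total 83 kJ/mol.
The difference is 83 − (-95) = 178 kJ/mol, so high-spin lies lower.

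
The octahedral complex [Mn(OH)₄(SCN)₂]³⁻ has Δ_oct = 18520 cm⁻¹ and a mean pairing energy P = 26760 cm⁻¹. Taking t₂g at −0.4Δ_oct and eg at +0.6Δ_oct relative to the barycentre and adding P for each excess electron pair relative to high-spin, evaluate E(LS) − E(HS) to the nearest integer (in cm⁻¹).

Ligand charges: 4×(-1) from OH⁻ and 2×(-1) from SCN⁻ sum to -6; with overall charge -3, Mn is +3.
Mn is in group 7, so Mn³⁺ is d⁴ (7 − 3 = 4).
In the high-spin limit (t₂g³ eg¹) the orbital term is -0.6Δ_oct = -11112 cm⁻¹, with no excess pairing.
For low-spin the configuration is t₂g⁴ eg⁰: orbital energy -1.6 × 18520 = -29632 cm⁻¹, and 1 additional pair relative to high-spin adds 26760 cm⁻¹, giving -2872 cm⁻¹.
E(LS) − E(HS) = -2872 − (-11112) = 8240 cm⁻¹.

8240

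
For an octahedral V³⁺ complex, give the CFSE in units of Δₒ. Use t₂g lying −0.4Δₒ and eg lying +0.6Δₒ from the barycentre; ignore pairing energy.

-0.8 Δₒ

V is in group 5, so V³⁺ is d² (5 − 3 = 2).
Configuration: t₂g² eg⁰.
CFSE = 2(-0.4Δₒ) + 0(0.6Δₒ) = -0.8Δₒ + 0.0Δₒ = -0.8Δₒ.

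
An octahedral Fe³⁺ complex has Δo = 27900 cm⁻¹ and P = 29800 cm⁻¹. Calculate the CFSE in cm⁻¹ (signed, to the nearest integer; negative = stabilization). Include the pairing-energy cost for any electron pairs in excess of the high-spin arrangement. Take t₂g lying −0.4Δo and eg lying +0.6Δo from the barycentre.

0

Group 8 minus oxidation state +3 gives a d⁵ configuration for Fe³⁺.
With Δo < P the complex is high-spin.
That gives t₂g³ eg².
Orbital CFSE = 0.0Δo = 0.0 × 27900 = 0 cm⁻¹.
High-spin has no excess pairs, so no pairing correction applies.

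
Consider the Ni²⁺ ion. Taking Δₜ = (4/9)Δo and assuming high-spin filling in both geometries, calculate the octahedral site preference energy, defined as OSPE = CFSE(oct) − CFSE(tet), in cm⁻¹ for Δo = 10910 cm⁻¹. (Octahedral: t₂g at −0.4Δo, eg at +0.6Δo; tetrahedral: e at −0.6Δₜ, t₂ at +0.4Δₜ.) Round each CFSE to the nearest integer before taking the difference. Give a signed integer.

Ni is in group 10, so Ni²⁺ is d⁸ (10 − 2 = 8).
Octahedral (high-spin): t2g^6 e_g^2, CFSE = 6(−0.4) + 2(+0.6) = -1.2Δo = -1.2 × 10910 = -13092 cm⁻¹.
In a tetrahedral site the filling is e^4 t2^4: CFSE(tet) = -0.8Δₜ = -0.8 × (4/9)(10910) = -3879 cm⁻¹.
Subtracting, OSPE = -13092 − (-3879) = -9213 cm⁻¹.

-9213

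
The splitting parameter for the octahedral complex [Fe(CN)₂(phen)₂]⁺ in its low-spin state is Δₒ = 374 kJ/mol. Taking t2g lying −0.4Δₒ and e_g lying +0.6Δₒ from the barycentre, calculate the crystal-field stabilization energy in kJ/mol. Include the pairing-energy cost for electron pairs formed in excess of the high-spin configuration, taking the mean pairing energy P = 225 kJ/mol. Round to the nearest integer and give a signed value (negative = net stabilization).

Ligand charges: 2×(-1) from CN⁻ and 2×(+0) from phen sum to -2; with overall charge +1, Fe is +3.
Group 8 minus oxidation state +3 gives a d⁵ configuration for Fe³⁺.
Electron filling gives t2g^5 e_g^0.
CFSE(orbital) = 5×(-0.4Δₒ) + 0×(0.6Δₒ) = -2.0Δₒ; with Δₒ = 374 kJ/mol that is -748 kJ/mol.
Relative to high-spin t2g^3 e_g^2 (0 paired), the low-spin configuration has 2 additional pairs, contributing +2 × 225 = +450 kJ/mol.
Combining: -748 + 450 = -298 kJ/mol.

-298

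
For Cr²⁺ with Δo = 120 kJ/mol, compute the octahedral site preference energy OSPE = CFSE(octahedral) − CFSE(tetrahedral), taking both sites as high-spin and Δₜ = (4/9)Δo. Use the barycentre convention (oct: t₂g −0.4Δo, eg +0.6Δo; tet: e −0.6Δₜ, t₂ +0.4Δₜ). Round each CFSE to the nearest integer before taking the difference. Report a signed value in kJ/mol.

-51

Cr²⁺: group 6, so d-count = 6 − 2 = 4.
Octahedral (high-spin): t₂g³ eg¹, CFSE = 3(−0.4) + 1(+0.6) = -0.6Δo = -0.6 × 120 = -72 kJ/mol.
Tetrahedral e² t₂² gives -0.4Δₜ = -0.4 × (4/9) × 120 = -21 kJ/mol.
OSPE = CFSE(oct) − CFSE(tet) = -72 − (-21) = -51 kJ/mol.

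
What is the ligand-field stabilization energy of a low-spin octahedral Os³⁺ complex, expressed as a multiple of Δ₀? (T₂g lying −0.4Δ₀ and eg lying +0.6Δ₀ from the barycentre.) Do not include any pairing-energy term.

Os is in group 8, so Os³⁺ is d⁵ (8 − 3 = 5).
Configuration: t₂g⁵ eg⁰.
CFSE = 5(-0.4Δ₀) + 0(0.6Δ₀) = -2.0Δ₀ + 0.0Δ₀ = -2.0Δ₀.

-2.0 Δ₀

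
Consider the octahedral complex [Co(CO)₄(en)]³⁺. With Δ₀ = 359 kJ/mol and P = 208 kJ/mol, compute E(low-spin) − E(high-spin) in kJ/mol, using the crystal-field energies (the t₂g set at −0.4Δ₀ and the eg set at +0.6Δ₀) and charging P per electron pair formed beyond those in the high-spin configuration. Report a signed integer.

-302

Ligand charges: 4×(+0) from CO and 1×(+0) from en sum to +0; with overall charge +3, Co is +3.
Co is in group 9, so Co³⁺ is d⁶ (9 − 3 = 6).
In the high-spin limit (t₂g⁴ eg²) the orbital term is -0.4Δ₀ = -144 kJ/mol, with no excess pairing.
Low-spin: t₂g⁶ eg⁰, orbital CFSE = -2.4Δ₀ = -862 kJ/mol; plus 2 excess pairs × P = +416 kJ/mol; total -446 kJ/mol.
The difference is -446 − (-144) = -302 kJ/mol, so low-spin lies lower.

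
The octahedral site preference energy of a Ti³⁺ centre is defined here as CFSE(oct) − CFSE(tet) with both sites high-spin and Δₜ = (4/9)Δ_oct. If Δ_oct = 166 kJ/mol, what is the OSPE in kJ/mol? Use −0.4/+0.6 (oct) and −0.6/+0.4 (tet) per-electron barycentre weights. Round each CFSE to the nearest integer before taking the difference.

-22

Ti³⁺: group 4, so d-count = 4 − 3 = 1.
In an octahedral site d¹ (HS) is t₂g¹ eg⁰, giving CFSE(oct) = -0.4Δ_oct = -66 kJ/mol.
Tetrahedral e¹ t₂⁰ gives -0.6Δₜ = -0.6 × (4/9) × 166 = -44 kJ/mol.
Subtracting, OSPE = -66 − (-44) = -22 kJ/mol.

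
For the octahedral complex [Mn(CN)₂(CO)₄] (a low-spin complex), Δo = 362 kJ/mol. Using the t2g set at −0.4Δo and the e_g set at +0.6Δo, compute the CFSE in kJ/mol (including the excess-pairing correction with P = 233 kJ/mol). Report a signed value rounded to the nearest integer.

Ligand charges: 2×(-1) from CN⁻ and 4×(+0) from CO sum to -2; with overall charge +0, Mn is +2.
Mn sits in group 7; removing 2 electrons leaves Mn²⁺ with 7 − 2 = 5 d electrons.
Configuration: t2g^5 e_g^0.
CFSE(orbital) = 5×(-0.4Δo) + 0×(0.6Δo) = -2.0Δo; with Δo = 362 kJ/mol that is -724 kJ/mol.
Pairing penalty: 2 pairs vs 0 in the high-spin reference → 2 extra × P = 466 kJ/mol.
Combining: -724 + 466 = -258 kJ/mol.

-258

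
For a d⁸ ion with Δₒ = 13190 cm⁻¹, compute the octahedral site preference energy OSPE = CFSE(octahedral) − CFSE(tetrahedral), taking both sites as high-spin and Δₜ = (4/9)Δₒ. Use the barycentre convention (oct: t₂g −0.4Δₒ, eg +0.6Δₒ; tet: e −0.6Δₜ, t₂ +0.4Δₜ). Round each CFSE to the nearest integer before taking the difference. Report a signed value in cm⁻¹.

-11138

In an octahedral site d⁸ (HS) is t2g^6 e_g^2, giving CFSE(oct) = -1.2Δₒ = -15828 cm⁻¹.
Tetrahedral: e^4 t2^4, CFSE = 4(−0.6) + 4(+0.4) = -0.8Δₜ = -0.8 × (4/9) × 13190 = -4690 cm⁻¹.
OSPE = -15828 − (-4690) = -11138 cm⁻¹.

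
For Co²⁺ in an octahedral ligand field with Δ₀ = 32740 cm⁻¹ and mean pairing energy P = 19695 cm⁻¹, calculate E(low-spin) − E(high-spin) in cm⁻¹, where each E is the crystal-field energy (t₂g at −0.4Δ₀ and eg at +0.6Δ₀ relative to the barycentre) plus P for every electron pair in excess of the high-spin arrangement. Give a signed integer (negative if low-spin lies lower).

-13045

Co is in group 9, so Co²⁺ is d⁷ (9 − 2 = 7).
High-spin: t₂g⁵ eg², CFSE = -0.8Δ₀ = -26192 cm⁻¹.
Low-spin t₂g⁶ eg¹ gives -1.8Δ₀ = -58932 cm⁻¹, but forming 1 extra pair costs 1P = 19695 cm⁻¹, so E(LS) = -58932 + 19695 = -39237 cm⁻¹.
E(LS) − E(HS) = -39237 − (-26192) = -13045 cm⁻¹.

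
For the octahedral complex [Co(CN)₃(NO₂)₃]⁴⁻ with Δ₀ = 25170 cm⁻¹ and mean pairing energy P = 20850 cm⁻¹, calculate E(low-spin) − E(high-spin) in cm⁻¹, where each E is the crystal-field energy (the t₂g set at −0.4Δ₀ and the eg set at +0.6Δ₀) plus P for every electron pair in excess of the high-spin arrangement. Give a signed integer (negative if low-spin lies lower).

Ligand charges: 3×(-1) from CN⁻ and 3×(-1) from NO₂⁻ sum to -6; with overall charge -4, Co is +2.
Co sits in group 9; removing 2 electrons leaves Co²⁺ with 9 − 2 = 7 d electrons.
High-spin: t₂g⁵ eg², CFSE = -0.8Δ₀ = -20136 cm⁻¹.
Low-spin: t₂g⁶ eg¹, orbital CFSE = -1.8Δ₀ = -45306 cm⁻¹; plus 1 excess pair × P = +20850 cm⁻¹; total -24456 cm⁻¹.
E(LS) − E(HS) = -24456 − (-20136) = -4320 cm⁻¹.

-4320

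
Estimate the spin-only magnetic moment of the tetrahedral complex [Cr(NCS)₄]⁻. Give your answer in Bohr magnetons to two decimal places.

3.87 Bohr magnetons

Each NCS⁻ contributes -1; 4 × (-1) = -4. With overall charge -1, Cr is in the +3 oxidation state.
Cr³⁺: group 6, so d-count = 6 − 3 = 3.
Tetrahedral fields are weak (Δₜ ≈ 4/9 Δₒ), so electrons fill high-spin.
Configuration: e² t₂¹ → 3 unpaired electrons.
μ(spin-only) = √[3(3+2)] = √15 ≈ 3.87 Bohr magnetons.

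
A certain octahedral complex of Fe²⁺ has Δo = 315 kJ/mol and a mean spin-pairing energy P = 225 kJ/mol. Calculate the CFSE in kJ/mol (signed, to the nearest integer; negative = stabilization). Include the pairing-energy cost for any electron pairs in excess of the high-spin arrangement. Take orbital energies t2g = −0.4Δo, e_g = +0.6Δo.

Group 8 minus oxidation state +2 gives a d⁶ configuration for Fe²⁺.
With Δo > P the complex is low-spin.
Filling d⁶ accordingly: t2g^6 e_g^0.
Orbital CFSE = -2.4Δo = -2.4 × 315 = -756 kJ/mol.
Excess pairs vs high-spin: 3 − 1 = 2; pairing cost = +450 kJ/mol.
Net CFSE = -756 + 450 = -306 kJ/mol.

-306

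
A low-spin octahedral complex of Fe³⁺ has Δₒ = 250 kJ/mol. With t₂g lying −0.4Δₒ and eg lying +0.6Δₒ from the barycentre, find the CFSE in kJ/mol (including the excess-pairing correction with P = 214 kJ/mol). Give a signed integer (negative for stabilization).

Fe³⁺: group 8, so d-count = 8 − 3 = 5.
The d⁵ electrons fill as t₂g⁵ eg⁰.
The orbital stabilization is -2.0Δₒ = -2.0 × 250 = -500 kJ/mol.
High-spin d⁵ would be t₂g³ eg² with 0 pairs; low-spin has 2, so 2 excess pairs cost +2P = +428 kJ/mol.
Net CFSE = -500 + 428 = -72 kJ/mol.

-72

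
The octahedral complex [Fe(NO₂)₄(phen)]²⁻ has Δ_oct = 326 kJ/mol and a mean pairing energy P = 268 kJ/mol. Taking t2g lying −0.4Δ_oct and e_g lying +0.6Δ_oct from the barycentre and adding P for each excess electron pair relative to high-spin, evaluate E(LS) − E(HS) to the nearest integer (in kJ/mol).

-116

Ligand charges: 4×(-1) from NO₂⁻ and 1×(+0) from phen sum to -4; with overall charge -2, Fe is +2.
Fe is in group 8, so Fe²⁺ is d⁶ (8 − 2 = 6).
High-spin d⁶ fills as t2g^4 e_g^2 with CFSE 4(−0.4) + 2(+0.6) = -0.4Δ_oct = -130 kJ/mol.
Low-spin t2g^6 e_g^0 gives -2.4Δ_oct = -782 kJ/mol, but forming 2 extra pairs costs 2P = 536 kJ/mol, so E(LS) = -782 + 536 = -246 kJ/mol.
E(LS) − E(HS) = -246 − (-130) = -116 kJ/mol.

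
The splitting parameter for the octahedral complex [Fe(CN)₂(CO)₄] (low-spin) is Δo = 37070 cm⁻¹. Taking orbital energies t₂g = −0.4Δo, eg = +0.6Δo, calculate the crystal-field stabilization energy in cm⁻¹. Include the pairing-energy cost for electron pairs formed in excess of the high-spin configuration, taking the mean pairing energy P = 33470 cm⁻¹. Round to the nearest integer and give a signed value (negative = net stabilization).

-22028

Ligand charges: 2×(-1) from CN⁻ and 4×(+0) from CO sum to -2; with overall charge +0, Fe is +2.
Fe sits in group 8; removing 2 electrons leaves Fe²⁺ with 8 − 2 = 6 d electrons.
Electron filling gives t₂g⁶ eg⁰.
CFSE(orbital) = 6×(-0.4Δo) + 0×(0.6Δo) = -2.4Δo; with Δo = 37070 cm⁻¹ that is -88968 cm⁻¹.
Pairing penalty: 3 pairs vs 1 in the high-spin reference → 2 extra × P = 66940 cm⁻¹.
Net CFSE = -88968 + 66940 = -22028 cm⁻¹.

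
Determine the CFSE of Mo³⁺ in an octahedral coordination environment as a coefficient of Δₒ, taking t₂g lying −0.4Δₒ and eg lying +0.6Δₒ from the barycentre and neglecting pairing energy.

-1.2 Δₒ

Mo³⁺: group 6, so d-count = 6 − 3 = 3.
Configuration: t₂g³ eg⁰.
CFSE = 3(-0.4Δₒ) + 0(0.6Δₒ) = -1.2Δₒ + 0.0Δₒ = -1.2Δₒ.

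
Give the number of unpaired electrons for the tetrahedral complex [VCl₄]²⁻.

3

Each Cl⁻ contributes -1; 4 × (-1) = -4. With overall charge -2, V is in the +2 oxidation state.
V is in group 5, so V²⁺ is d³ (5 − 2 = 3).
With tetrahedral geometry the complex is necessarily high-spin.
Configuration: e² t₂¹, giving 3 unpaired electrons.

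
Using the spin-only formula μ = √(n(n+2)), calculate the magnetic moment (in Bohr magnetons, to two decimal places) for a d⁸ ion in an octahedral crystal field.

2.83 Bohr magnetons

Configuration: t₂g⁶ eg² → 2 unpaired electrons.
μ(spin-only) = √[2(2+2)] = √8 ≈ 2.83 Bohr magnetons.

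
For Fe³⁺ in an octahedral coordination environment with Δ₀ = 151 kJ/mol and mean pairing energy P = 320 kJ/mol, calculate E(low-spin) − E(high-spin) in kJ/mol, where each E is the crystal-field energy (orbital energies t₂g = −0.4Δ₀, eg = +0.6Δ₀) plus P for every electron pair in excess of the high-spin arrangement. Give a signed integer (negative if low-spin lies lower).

338

Fe is in group 8, so Fe³⁺ is d⁵ (8 − 3 = 5).
In the high-spin limit (t₂g³ eg²) the orbital term is 0.0Δ₀ = 0 kJ/mol, with no excess pairing.
Low-spin t₂g⁵ eg⁰ gives -2.0Δ₀ = -302 kJ/mol, but forming 2 extra pairs costs 2P = 640 kJ/mol, so E(LS) = -302 + 640 = 338 kJ/mol.
E(LS) − E(HS) = 338 − (0) = 338 kJ/mol.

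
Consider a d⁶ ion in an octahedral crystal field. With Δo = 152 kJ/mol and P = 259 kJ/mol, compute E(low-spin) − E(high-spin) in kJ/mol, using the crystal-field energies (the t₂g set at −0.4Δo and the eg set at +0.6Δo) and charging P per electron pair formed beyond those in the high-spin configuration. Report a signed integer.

High-spin: t₂g⁴ eg², CFSE = -0.4Δo = -61 kJ/mol.
Low-spin t₂g⁶ eg⁰ gives -2.4Δo = -365 kJ/mol, but forming 2 extra pairs costs 2P = 518 kJ/mol, so E(LS) = -365 + 518 = 153 kJ/mol.
E(LS) − E(HS) = 153 − (-61) = 214 kJ/mol.

214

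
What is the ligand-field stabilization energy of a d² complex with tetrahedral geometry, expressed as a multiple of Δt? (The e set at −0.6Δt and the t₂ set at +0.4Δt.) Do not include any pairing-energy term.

With tetrahedral geometry the complex is necessarily high-spin.
Configuration: e² t₂⁰.
CFSE = 2(-0.6Δt) + 0(0.4Δt) = -1.2Δt + 0.0Δt = -1.2Δt.

-1.2 Δt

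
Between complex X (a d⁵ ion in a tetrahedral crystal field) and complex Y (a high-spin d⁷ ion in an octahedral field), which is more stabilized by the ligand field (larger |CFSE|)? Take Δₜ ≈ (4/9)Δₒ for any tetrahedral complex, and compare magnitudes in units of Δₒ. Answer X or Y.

X: Tetrahedral splitting is small, so the complex is high-spin; e² t₂³, CFSE = 0.0Δₜ ≈ 0.00Δₒ.
Y: t₂g⁵ eg², CFSE = -0.8Δₒ.
So Y has the larger |CFSE|.

Y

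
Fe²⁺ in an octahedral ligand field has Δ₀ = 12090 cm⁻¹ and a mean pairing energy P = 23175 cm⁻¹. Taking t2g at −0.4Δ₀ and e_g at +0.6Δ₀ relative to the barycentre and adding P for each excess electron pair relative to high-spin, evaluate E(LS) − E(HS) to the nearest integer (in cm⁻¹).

22170

Fe sits in group 8; removing 2 electrons leaves Fe²⁺ with 8 − 2 = 6 d electrons.
High-spin d⁶ fills as t2g^4 e_g^2 with CFSE 4(−0.4) + 2(+0.6) = -0.4Δ₀ = -4836 cm⁻¹.
Low-spin t2g^6 e_g^0 gives -2.4Δ₀ = -29016 cm⁻¹, but forming 2 extra pairs costs 2P = 46350 cm⁻¹, so E(LS) = -29016 + 46350 = 17334 cm⁻¹.
Thus E(LS) − E(HS) = 22170 cm⁻¹.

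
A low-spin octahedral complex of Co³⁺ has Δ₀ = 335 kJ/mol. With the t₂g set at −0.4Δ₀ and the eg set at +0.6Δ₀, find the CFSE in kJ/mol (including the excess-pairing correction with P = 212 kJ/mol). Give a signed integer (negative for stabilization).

Co³⁺: group 9, so d-count = 9 − 3 = 6.
Configuration: t₂g⁶ eg⁰.
The orbital stabilization is -2.4Δ₀ = -2.4 × 335 = -804 kJ/mol.
Relative to high-spin t₂g⁴ eg² (1 paired), the low-spin configuration has 2 additional pairs, contributing +2 × 212 = +424 kJ/mol.
Overall CFSE = -804 + 424 = -380 kJ/mol.

-380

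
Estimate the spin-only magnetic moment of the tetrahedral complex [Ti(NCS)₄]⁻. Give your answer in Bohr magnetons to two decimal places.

1.73 Bohr magnetons

Each NCS⁻ contributes -1; 4 × (-1) = -4. With overall charge -1, Ti is in the +3 oxidation state.
Ti sits in group 4; removing 3 electrons leaves Ti³⁺ with 4 − 3 = 1 d electrons.
With tetrahedral geometry the complex is necessarily high-spin.
Configuration: e^1 t2^0 → 1 unpaired electron.
μ(spin-only) = √[1(1+2)] = √3 ≈ 1.73 Bohr magnetons.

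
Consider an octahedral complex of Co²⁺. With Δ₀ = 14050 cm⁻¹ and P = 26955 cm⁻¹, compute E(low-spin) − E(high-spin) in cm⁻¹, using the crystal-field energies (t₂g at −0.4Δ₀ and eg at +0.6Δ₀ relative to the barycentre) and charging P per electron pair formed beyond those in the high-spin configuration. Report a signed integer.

12905

Group 9 minus oxidation state +2 gives a d⁷ configuration for Co²⁺.
In the high-spin limit (t₂g⁵ eg²) the orbital term is -0.8Δ₀ = -11240 cm⁻¹, with no excess pairing.
Low-spin t₂g⁶ eg¹ gives -1.8Δ₀ = -25290 cm⁻¹, but forming 1 extra pair costs 1P = 26955 cm⁻¹, so E(LS) = -25290 + 26955 = 1665 cm⁻¹.
E(LS) − E(HS) = 1665 − (-11240) = 12905 cm⁻¹.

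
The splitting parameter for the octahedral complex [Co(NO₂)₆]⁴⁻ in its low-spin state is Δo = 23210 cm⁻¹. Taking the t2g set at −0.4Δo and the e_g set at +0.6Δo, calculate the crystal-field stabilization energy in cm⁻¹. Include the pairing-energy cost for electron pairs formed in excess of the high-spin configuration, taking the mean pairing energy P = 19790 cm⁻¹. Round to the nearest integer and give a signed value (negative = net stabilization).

-21988

Each NO₂⁻ contributes -1; 6 × (-1) = -6. With overall charge -4, Co is in the +2 oxidation state.
Group 9 minus oxidation state +2 gives a d⁷ configuration for Co²⁺.
The d⁷ electrons fill as t2g^6 e_g^1.
CFSE(orbital) = 6×(-0.4Δo) + 1×(0.6Δo) = -1.8Δo; with Δo = 23210 cm⁻¹ that is -41778 cm⁻¹.
Pairing penalty: 3 pairs vs 2 in the high-spin reference → 1 extra × P = 19790 cm⁻¹.
Net CFSE = -41778 + 19790 = -21988 cm⁻¹.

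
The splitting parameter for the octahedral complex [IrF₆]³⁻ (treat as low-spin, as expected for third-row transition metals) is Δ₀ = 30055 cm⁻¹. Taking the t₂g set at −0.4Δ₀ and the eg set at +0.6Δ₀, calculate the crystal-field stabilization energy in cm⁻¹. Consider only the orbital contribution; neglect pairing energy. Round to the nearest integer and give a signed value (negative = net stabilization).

Each F⁻ contributes -1; 6 × (-1) = -6. With overall charge -3, Ir is in the +3 oxidation state.
Group 9 minus oxidation state +3 gives a d⁶ configuration for Ir³⁺.
Configuration: t₂g⁶ eg⁰.
Orbital CFSE = 6(-0.4) + 0(0.6) = -2.4Δ₀ = -2.4 × 30055 = -72132 cm⁻¹.

-72132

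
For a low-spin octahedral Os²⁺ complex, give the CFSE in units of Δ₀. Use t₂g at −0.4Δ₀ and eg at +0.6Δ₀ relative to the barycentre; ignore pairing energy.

Os is in group 8, so Os²⁺ is d⁶ (8 − 2 = 6).
Configuration: t₂g⁶ eg⁰.
CFSE = 6(-0.4Δ₀) + 0(0.6Δ₀) = -2.4Δ₀ + 0.0Δ₀ = -2.4Δ₀.

-2.4 Δ₀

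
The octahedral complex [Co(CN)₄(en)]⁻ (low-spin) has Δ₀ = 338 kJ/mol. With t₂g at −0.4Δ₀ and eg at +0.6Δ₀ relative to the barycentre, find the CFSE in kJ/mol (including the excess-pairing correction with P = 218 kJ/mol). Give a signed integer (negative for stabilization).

-375

Ligand charges: 4×(-1) from CN⁻ and 1×(+0) from en sum to -4; with overall charge -1, Co is +3.
Co is in group 9, so Co³⁺ is d⁶ (9 − 3 = 6).
Electron filling gives t₂g⁶ eg⁰.
The orbital stabilization is -2.4Δ₀ = -2.4 × 338 = -811 kJ/mol.
High-spin d⁶ would be t₂g⁴ eg² with 1 pair; low-spin has 3, so 2 excess pairs cost +2P = +436 kJ/mol.
Net CFSE = -811 + 436 = -375 kJ/mol.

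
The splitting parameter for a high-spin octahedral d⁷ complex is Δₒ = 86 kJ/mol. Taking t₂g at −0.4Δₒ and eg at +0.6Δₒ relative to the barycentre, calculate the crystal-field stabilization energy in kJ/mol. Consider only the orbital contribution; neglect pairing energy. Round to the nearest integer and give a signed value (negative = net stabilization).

The d⁷ electrons fill as t₂g⁵ eg².
CFSE(orbital) = 5×(-0.4Δₒ) + 2×(0.6Δₒ) = -0.8Δₒ; with Δₒ = 86 kJ/mol that is -69 kJ/mol.

-69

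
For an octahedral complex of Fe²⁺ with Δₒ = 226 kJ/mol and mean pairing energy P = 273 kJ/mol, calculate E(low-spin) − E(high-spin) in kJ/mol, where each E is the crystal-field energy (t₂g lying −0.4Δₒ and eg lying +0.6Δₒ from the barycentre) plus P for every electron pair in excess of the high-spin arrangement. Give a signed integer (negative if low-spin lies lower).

94

Fe²⁺: group 8, so d-count = 8 − 2 = 6.
In the high-spin limit (t₂g⁴ eg²) the orbital term is -0.4Δₒ = -90 kJ/mol, with no excess pairing.
Low-spin: t₂g⁶ eg⁰, orbital CFSE = -2.4Δₒ = -542 kJ/mol; plus 2 excess pairs × P = +546 kJ/mol; total 4 kJ/mol.
E(LS) − E(HS) = 4 − (-90) = 94 kJ/mol.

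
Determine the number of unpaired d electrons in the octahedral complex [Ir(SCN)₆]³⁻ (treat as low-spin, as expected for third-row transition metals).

Each SCN⁻ contributes -1; 6 × (-1) = -6. With overall charge -3, Ir is in the +3 oxidation state.
Group 9 minus oxidation state +3 gives a d⁶ configuration for Ir³⁺.
Configuration: t₂g⁶ eg⁰, giving 0 unpaired electrons.

0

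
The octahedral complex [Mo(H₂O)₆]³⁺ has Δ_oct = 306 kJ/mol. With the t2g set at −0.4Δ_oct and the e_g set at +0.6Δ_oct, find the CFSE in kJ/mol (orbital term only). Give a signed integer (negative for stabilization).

-367

H₂O is neutral, so the +3 overall charge sits on Mo: oxidation state +3.
Group 6 minus oxidation state +3 gives a d³ configuration for Mo³⁺.
Electron filling gives t2g^3 e_g^0.
Orbital CFSE = 3(-0.4) + 0(0.6) = -1.2Δ_oct = -1.2 × 306 = -367 kJ/mol.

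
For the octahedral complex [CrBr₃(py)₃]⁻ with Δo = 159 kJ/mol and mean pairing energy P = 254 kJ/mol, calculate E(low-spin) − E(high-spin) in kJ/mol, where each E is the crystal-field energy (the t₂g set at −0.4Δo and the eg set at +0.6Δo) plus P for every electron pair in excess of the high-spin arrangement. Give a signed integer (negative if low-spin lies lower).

95

Ligand charges: 3×(-1) from Br⁻ and 3×(+0) from py sum to -3; with overall charge -1, Cr is +2.
Cr is in group 6, so Cr²⁺ is d⁴ (6 − 2 = 4).
In the high-spin limit (t₂g³ eg¹) the orbital term is -0.6Δo = -95 kJ/mol, with no excess pairing.
For low-spin the configuration is t₂g⁴ eg⁰: orbital energy -1.6 × 159 = -254 kJ/mol, and 1 additional pair relative to high-spin adds 254 kJ/mol, giving 0 kJ/mol.
Thus E(LS) − E(HS) = 95 kJ/mol.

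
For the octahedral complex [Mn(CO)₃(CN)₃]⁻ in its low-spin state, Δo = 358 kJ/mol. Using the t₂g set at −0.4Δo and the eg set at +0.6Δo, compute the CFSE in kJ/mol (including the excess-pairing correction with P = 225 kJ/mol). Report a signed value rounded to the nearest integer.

-266

Ligand charges: 3×(+0) from CO and 3×(-1) from CN⁻ sum to -3; with overall charge -1, Mn is +2.
Mn is in group 7, so Mn²⁺ is d⁵ (7 − 2 = 5).
Electron filling gives t₂g⁵ eg⁰.
Orbital CFSE = 5(-0.4) + 0(0.6) = -2.0Δo = -2.0 × 358 = -716 kJ/mol.
Relative to high-spin t₂g³ eg² (0 paired), the low-spin configuration has 2 additional pairs, contributing +2 × 225 = +450 kJ/mol.
Combining: -716 + 450 = -266 kJ/mol.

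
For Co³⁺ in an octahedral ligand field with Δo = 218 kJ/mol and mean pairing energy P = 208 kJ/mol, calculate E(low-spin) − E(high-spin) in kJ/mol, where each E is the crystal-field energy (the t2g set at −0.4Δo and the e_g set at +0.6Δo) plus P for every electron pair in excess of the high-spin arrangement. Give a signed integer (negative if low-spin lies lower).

-20

Co is in group 9, so Co³⁺ is d⁶ (9 − 3 = 6).
High-spin: t2g^4 e_g^2, CFSE = -0.4Δo = -87 kJ/mol.
Low-spin t2g^6 e_g^0 gives -2.4Δo = -523 kJ/mol, but forming 2 extra pairs costs 2P = 416 kJ/mol, so E(LS) = -523 + 416 = -107 kJ/mol.
Thus E(LS) − E(HS) = -20 kJ/mol.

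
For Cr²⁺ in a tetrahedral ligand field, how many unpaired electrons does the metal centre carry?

Cr is in group 6, so Cr²⁺ is d⁴ (6 − 2 = 4).
Tetrahedral splitting is small, so the complex is high-spin.
Configuration: e² t₂², giving 4 unpaired electrons.

4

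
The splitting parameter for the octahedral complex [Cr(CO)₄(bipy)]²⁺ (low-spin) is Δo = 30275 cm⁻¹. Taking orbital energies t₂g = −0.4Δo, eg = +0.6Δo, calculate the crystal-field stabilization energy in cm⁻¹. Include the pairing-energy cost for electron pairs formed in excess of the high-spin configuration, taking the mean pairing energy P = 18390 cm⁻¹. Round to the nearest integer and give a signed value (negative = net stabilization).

-30050

Ligand charges: 4×(+0) from CO and 1×(+0) from bipy sum to +0; with overall charge +2, Cr is +2.
Cr sits in group 6; removing 2 electrons leaves Cr²⁺ with 6 − 2 = 4 d electrons.
The d⁴ electrons fill as t₂g⁴ eg⁰.
The orbital stabilization is -1.6Δo = -1.6 × 30275 = -48440 cm⁻¹.
High-spin d⁴ would be t₂g³ eg¹ with 0 pairs; low-spin has 1, so 1 excess pair costs +1P = +18390 cm⁻¹.
Net CFSE = -48440 + 18390 = -30050 cm⁻¹.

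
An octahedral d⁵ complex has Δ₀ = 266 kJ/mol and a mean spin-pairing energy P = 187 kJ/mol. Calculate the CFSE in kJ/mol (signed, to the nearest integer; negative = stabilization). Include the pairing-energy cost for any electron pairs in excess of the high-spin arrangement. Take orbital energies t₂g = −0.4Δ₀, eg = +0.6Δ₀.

Here Δ₀ > P (266 > 187), so the low-spin state is favoured.
Filling d⁵ accordingly: t₂g⁵ eg⁰.
Orbital CFSE = -2.0Δ₀ = -2.0 × 266 = -532 kJ/mol.
Excess pairs vs high-spin: 2 − 0 = 2; pairing cost = +374 kJ/mol.
Net CFSE = -532 + 374 = -158 kJ/mol.

-158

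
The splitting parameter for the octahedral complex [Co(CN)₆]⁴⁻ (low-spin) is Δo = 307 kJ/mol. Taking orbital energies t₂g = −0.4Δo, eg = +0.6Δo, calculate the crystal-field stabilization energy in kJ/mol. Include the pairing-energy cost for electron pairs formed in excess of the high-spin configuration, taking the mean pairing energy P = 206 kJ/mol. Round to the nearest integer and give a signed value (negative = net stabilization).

-347

Each CN⁻ contributes -1; 6 × (-1) = -6. With overall charge -4, Co is in the +2 oxidation state.
Co²⁺: group 9, so d-count = 9 − 2 = 7.
Configuration: t₂g⁶ eg¹.
The orbital stabilization is -1.8Δo = -1.8 × 307 = -553 kJ/mol.
High-spin d⁷ would be t₂g⁵ eg² with 2 pairs; low-spin has 3, so 1 excess pair costs +1P = +206 kJ/mol.
Combining: -553 + 206 = -347 kJ/mol.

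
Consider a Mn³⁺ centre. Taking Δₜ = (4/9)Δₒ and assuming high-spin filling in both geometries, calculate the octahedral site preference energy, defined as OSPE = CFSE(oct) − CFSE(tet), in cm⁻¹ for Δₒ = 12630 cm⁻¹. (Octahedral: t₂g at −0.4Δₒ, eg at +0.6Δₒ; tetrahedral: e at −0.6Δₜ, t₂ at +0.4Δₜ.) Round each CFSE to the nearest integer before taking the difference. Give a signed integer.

Mn is in group 7, so Mn³⁺ is d⁴ (7 − 3 = 4).
In an octahedral site d⁴ (HS) is t₂g³ eg¹, giving CFSE(oct) = -0.6Δₒ = -7578 cm⁻¹.
Tetrahedral: e² t₂², CFSE = 2(−0.6) + 2(+0.4) = -0.4Δₜ = -0.4 × (4/9) × 12630 = -2245 cm⁻¹.
Subtracting, OSPE = -7578 − (-2245) = -5333 cm⁻¹.

-5333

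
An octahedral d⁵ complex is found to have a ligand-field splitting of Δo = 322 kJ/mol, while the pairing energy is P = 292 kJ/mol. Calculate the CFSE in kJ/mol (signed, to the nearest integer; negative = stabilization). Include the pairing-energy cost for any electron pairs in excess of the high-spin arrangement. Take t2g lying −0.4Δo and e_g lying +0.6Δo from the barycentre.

-60

Since Δo = 322 kJ/mol > P = 292 kJ/mol, the complex adopts the low-spin configuration.
Filling d⁵ accordingly: t2g^5 e_g^0.
Orbital CFSE = -2.0Δo = -2.0 × 322 = -644 kJ/mol.
Excess pairs vs high-spin: 2 − 0 = 2; pairing cost = +584 kJ/mol.
Net CFSE = -644 + 584 = -60 kJ/mol.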